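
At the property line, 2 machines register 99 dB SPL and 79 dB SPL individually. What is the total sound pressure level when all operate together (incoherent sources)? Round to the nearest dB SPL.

For uncorrelated sources the intensities add, so convert each level to linear form, sum, and take 10·log₁₀ of the total.
Σ 10^(L/10) = 10^(99/10) + 10^(79/10) = 8.023e+09.
L_total = 10·log₁₀(8.023e+09) = 99.04 dB SPL.

99 dB SPL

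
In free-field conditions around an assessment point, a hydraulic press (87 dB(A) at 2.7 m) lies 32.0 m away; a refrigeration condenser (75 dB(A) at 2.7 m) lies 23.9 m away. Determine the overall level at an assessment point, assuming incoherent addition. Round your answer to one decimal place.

66.0 dB(A)

Apply inverse-square spreading to bring every level to the receiver, then sum 10^(L/10).
hydraulic press: 87 − 20·log₁₀(32.0/2.7) = 87 − 21.48 = 65.52 dB(A).
refrigeration condenser: 75 − 20·log₁₀(23.9/2.7) = 75 − 18.94 = 56.06 dB(A).
Σ 10^(L/10) = 3.972e+06 → L_total = 10·log₁₀(3.972e+06) = 65.99 dB(A).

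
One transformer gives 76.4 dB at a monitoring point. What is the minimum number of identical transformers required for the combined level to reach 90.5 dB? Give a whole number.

26

Need L₁ + 10·log₁₀ N ≥ 90.5, i.e. log₁₀ N ≥ 1.41.
N ≥ 10^(14.1/10) = 25.704, so N = 26.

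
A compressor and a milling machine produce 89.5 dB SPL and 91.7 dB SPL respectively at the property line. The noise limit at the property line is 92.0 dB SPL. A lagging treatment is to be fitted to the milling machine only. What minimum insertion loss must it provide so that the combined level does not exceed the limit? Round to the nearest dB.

Fixed contribution from the other source: Σ 10^(L/10) = 10^(89.5/10) = 8.913e+08 (89.50 dB SPL).
To meet 92.0 dB SPL overall, the treated milling machine may contribute at most 10^(92.0/10) − 8.913e+08 = 6.936e+08, i.e. 88.41 dB SPL.
Required insertion loss = 91.7 − 88.41 = 3.29 dB.

3 dB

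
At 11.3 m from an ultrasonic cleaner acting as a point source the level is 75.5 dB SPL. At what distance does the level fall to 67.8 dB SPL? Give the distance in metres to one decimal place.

The 7.7 dB drop corresponds to a distance ratio of 10^(7.7/20) for a point source.
r₂ = 11.3·10^((75.5−67.8)/20) = 11.3·10^(7.7/20) = 27.42 m.

27.4 m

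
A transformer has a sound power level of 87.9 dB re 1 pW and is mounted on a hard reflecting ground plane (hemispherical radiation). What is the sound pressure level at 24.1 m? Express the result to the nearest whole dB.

52 dB

The power spreads over a hemisphere of area 2π·r², so L_p = L_w − 10·log₁₀(2π·r²).
2π·r² = 3649 m², 10·log₁₀ of that is 35.622 dB.
L_p = 87.9 − 35.622 = 52.28 dB.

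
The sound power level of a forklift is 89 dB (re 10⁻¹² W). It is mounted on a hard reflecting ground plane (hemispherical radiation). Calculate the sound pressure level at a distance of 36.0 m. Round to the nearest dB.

50 dB

Free-field hemispherical radiation: L_p = L_w − 10·log₁₀(2π·r²), r = 36.0 m.
2π·r² = 8143 m², 10·log₁₀ of that is 39.108 dB.
L_p = 89 − 39.108 = 49.89 dB.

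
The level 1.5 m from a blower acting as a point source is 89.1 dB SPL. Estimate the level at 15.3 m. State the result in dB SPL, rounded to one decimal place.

Spherical spreading from a point source gives a 20·log₁₀(r₂/r₁) drop.
L₂ = 89.1 − 20·log₁₀(15.3/1.5) = 89.1 − 20.172 = 68.93 dB SPL.

68.9 dB SPL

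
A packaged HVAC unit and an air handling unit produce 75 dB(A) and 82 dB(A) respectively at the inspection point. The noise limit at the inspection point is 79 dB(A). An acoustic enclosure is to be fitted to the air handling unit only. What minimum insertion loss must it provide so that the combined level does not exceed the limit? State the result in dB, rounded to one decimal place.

5.2 dB

The untreated sources together contribute 10^(75/10) = 3.162e+07, i.e. 75.00 dB(A).
The limit corresponds to 10^(79/10) = 7.943e+07; subtracting the fixed part leaves 4.781e+07 for the air handling unit, i.e. 76.80 dB(A).
Required insertion loss = 82 − 76.80 = 5.20 dB.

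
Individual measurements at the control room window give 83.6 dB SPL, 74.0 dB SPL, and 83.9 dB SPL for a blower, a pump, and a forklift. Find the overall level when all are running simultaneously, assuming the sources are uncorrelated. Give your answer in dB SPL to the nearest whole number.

For uncorrelated sources the intensities add, so convert each level to linear form, sum, and take 10·log₁₀ of the total.
Σ 10^(L/10) = 10^(83.6/10) + 10^(74.0/10) + 10^(83.9/10) = 4.997e+08.
L_total = 10·log₁₀(4.997e+08) = 86.99 dB SPL.

87 dB SPL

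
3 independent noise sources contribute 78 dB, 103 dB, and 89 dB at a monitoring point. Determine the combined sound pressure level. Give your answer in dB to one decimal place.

For uncorrelated sources the intensities add, so convert each level to linear form, sum, and take 10·log₁₀ of the total.
Σ 10^(L/10) = 10^(78/10) + 10^(103/10) + 10^(89/10) = 2.081e+10.
L_total = 10·log₁₀(2.081e+10) = 103.18 dB.

103.2 dB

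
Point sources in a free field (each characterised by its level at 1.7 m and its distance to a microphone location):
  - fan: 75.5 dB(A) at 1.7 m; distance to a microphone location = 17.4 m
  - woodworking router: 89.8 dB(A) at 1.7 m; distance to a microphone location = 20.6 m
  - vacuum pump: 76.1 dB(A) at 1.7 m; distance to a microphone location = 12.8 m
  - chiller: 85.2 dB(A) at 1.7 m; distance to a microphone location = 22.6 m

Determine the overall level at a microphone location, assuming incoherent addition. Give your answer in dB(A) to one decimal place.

Propagate each source to the receiver with L = L_ref − 20·log₁₀(r/r_ref), then add intensities.
fan: 75.5 − 20·log₁₀(17.4/1.7) = 75.5 − 20.20 = 55.30 dB(A).
woodworking router: 89.8 − 20·log₁₀(20.6/1.7) = 89.8 − 21.67 = 68.13 dB(A).
vacuum pump: 76.1 − 20·log₁₀(12.8/1.7) = 76.1 − 17.54 = 58.56 dB(A).
chiller: 85.2 − 20·log₁₀(22.6/1.7) = 85.2 − 22.47 = 62.73 dB(A).
Σ 10^(L/10) = 9.435e+06 → L_total = 10·log₁₀(9.435e+06) = 69.75 dB(A).

69.7 dB(A)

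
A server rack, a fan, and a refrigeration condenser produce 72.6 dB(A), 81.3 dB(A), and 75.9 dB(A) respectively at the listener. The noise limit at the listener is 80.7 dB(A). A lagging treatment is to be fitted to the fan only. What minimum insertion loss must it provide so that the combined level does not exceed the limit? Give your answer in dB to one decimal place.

Everything except the fan sums to 10^(72.6/10) + 10^(75.9/10) = 5.710e+07 in linear terms, 77.57 dB(A).
The limit corresponds to 10^(80.7/10) = 1.175e+08; subtracting the fixed part leaves 6.039e+07 for the fan, i.e. 77.81 dB(A).
So the fan must be reduced from 81.3 to 77.81 dB(A): IL = 3.49 dB.

3.5 dB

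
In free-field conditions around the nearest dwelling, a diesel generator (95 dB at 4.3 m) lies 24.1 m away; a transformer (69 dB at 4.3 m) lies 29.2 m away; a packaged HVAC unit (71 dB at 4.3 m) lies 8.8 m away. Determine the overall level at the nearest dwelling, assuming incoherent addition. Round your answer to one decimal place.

Apply inverse-square spreading to bring every level to the receiver, then sum 10^(L/10).
diesel generator: 95 − 20·log₁₀(24.1/4.3) = 95 − 14.97 = 80.03 dB.
transformer: 69 − 20·log₁₀(29.2/4.3) = 69 − 16.64 = 52.36 dB.
packaged HVAC unit: 71 − 20·log₁₀(8.8/4.3) = 71 − 6.22 = 64.78 dB.
Σ 10^(L/10) = 1.038e+08 → L_total = 10·log₁₀(1.038e+08) = 80.16 dB.

80.2 dB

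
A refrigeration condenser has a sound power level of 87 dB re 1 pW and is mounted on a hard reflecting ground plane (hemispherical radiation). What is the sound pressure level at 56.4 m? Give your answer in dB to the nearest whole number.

L_p = L_w − 10·log₁₀(2π·r²) with r = 56.4 m.
2π·r² = 1.999e+04 m², 10·log₁₀ of that is 43.007 dB.
L_p = 87 − 43.007 = 43.99 dB.

44 dB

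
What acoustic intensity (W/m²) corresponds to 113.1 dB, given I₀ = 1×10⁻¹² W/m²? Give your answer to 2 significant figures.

0.20 W/m²

L = 10·log₁₀(I/I₀) ⇒ I = I₀·10^(L/10) = 10⁻¹² × 10^11.31.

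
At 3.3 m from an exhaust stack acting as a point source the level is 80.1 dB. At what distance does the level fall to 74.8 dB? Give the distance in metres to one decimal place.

6.1 m

Point-source spreading drops the level by 20·log₁₀(r₂/r₁); inverting, r₂/r₁ = 10^(ΔL/20).
r₂ = 3.3·10^((80.1−74.8)/20) = 3.3·10^(5.3/20) = 6.07 m.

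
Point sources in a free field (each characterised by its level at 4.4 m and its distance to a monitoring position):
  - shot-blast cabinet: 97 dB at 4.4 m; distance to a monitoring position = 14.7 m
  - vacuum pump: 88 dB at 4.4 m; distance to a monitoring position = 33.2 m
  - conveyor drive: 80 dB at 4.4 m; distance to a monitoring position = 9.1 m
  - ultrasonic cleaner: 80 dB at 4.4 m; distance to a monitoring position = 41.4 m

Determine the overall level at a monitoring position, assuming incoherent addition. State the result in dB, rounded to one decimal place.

86.9 dB

First find each source's level at the receiver (point-source: −20·log₁₀(r/r_ref)), then combine on an intensity basis.
shot-blast cabinet: 97 − 20·log₁₀(14.7/4.4) = 97 − 10.48 = 86.52 dB.
vacuum pump: 88 − 20·log₁₀(33.2/4.4) = 88 − 17.55 = 70.45 dB.
conveyor drive: 80 − 20·log₁₀(9.1/4.4) = 80 − 6.31 = 73.69 dB.
ultrasonic cleaner: 80 − 20·log₁₀(41.4/4.4) = 80 − 19.47 = 60.53 dB.
Σ 10^(L/10) = 4.846e+08 → L_total = 10·log₁₀(4.846e+08) = 86.85 dB.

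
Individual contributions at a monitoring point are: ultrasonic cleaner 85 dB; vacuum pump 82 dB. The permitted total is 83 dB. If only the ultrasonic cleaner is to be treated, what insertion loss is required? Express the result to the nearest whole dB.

The untreated sources together contribute 10^(82/10) = 1.585e+08, i.e. 82.00 dB.
To meet 83 dB overall, the treated ultrasonic cleaner may contribute at most 10^(83/10) − 1.585e+08 = 4.104e+07, i.e. 76.13 dB.
So the ultrasonic cleaner must be reduced from 85 to 76.13 dB: IL = 8.87 dB.

9 dB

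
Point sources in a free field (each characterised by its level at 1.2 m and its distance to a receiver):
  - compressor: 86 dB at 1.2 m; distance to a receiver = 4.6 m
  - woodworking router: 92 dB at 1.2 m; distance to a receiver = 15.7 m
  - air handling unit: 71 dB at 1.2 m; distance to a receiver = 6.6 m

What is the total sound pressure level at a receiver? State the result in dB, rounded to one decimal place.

75.7 dB

First find each source's level at the receiver (point-source: −20·log₁₀(r/r_ref)), then combine on an intensity basis.
compressor: 86 − 20·log₁₀(4.6/1.2) = 86 − 11.67 = 74.33 dB.
woodworking router: 92 − 20·log₁₀(15.7/1.2) = 92 − 22.33 = 69.67 dB.
air handling unit: 71 − 20·log₁₀(6.6/1.2) = 71 − 14.81 = 56.19 dB.
Σ 10^(L/10) = 3.677e+07 → L_total = 10·log₁₀(3.677e+07) = 75.65 dB.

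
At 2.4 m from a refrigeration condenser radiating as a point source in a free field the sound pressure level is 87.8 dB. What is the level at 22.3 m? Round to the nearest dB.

68 dB

For a point source, L₂ = L₁ − 20·log₁₀(r₂/r₁).
L₂ = 87.8 − 20·log₁₀(22.3/2.4) = 87.8 − 19.362 = 68.44 dB.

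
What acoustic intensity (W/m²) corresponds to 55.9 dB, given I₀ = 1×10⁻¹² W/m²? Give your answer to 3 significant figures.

3.89e-07 W/m²

I = I₀·10^(L/10) = 10⁻¹² × 10^(55.9/10) = 10^(-6.410).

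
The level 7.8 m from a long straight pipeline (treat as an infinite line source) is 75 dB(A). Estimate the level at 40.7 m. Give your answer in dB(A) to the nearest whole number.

For a line source, L₂ = L₁ − 10·log₁₀(r₂/r₁).
L₂ = 75 − 10·log₁₀(40.7/7.8) = 75 − 7.175 = 67.83 dB(A).

68 dB(A)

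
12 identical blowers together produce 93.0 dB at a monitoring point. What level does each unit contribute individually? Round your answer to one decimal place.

82.2 dB

Dividing the total intensity by 12 lowers the level by 10·log₁₀ 12 = 10.792 dB: L₁ = 93.0 − 10.792.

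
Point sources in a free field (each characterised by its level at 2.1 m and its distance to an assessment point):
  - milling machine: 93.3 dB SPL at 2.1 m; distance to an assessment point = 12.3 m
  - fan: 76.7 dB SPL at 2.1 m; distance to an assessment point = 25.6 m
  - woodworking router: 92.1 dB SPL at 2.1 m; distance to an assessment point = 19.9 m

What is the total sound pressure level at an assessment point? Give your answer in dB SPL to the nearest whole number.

79 dB SPL

First find each source's level at the receiver (point-source: −20·log₁₀(r/r_ref)), then combine on an intensity basis.
milling machine: 93.3 − 20·log₁₀(12.3/2.1) = 93.3 − 15.35 = 77.95 dB SPL.
fan: 76.7 − 20·log₁₀(25.6/2.1) = 76.7 − 21.72 = 54.98 dB SPL.
woodworking router: 92.1 − 20·log₁₀(19.9/2.1) = 92.1 − 19.53 = 72.57 dB SPL.
Σ 10^(L/10) = 8.070e+07 → L_total = 10·log₁₀(8.070e+07) = 79.07 dB SPL.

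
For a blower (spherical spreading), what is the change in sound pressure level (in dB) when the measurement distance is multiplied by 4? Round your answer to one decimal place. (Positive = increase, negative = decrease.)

-12.0 dB

A point source loses 6 dB per doubling of distance; generally ΔL = −20·log₁₀(r₂/r₁).
ΔL = −20·log₁₀(4) = -12.04 dB.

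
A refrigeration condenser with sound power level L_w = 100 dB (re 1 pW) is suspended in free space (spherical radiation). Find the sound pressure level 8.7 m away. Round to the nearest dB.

70 dB

Free-field spherical radiation: L_p = L_w − 10·log₁₀(4π·r²), r = 8.7 m.
4π·r² = 951.1 m², 10·log₁₀ of that is 29.782 dB.
L_p = 100 − 29.782 = 70.22 dB.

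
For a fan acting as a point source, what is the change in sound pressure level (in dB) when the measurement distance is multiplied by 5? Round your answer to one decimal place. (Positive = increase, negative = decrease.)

-14.0 dB

Point-source spreading: ΔL = −20·log₁₀(r₂/r₁).
ΔL = −20·log₁₀(5) = -13.98 dB.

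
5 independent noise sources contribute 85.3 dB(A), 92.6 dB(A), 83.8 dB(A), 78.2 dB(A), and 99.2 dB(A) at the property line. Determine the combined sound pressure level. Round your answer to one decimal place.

For uncorrelated sources the intensities add, so convert each level to linear form, sum, and take 10·log₁₀ of the total.
Σ 10^(L/10) = 10^(85.3/10) + 10^(92.6/10) + 10^(83.8/10) + 10^(78.2/10) + 10^(99.2/10) = 1.078e+10.
L_total = 10·log₁₀(1.078e+10) = 100.33 dB(A).

100.3 dB(A)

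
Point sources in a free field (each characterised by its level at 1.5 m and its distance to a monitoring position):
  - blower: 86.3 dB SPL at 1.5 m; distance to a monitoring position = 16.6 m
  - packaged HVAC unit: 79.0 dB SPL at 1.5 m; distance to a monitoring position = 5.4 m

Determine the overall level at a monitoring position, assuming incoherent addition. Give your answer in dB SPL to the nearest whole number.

70 dB SPL

Propagate each source to the receiver with L = L_ref − 20·log₁₀(r/r_ref), then add intensities.
blower: 86.3 − 20·log₁₀(16.6/1.5) = 86.3 − 20.88 = 65.42 dB SPL.
packaged HVAC unit: 79.0 − 20·log₁₀(5.4/1.5) = 79.0 − 11.13 = 67.87 dB SPL.
Σ 10^(L/10) = 9.612e+06 → L_total = 10·log₁₀(9.612e+06) = 69.83 dB SPL.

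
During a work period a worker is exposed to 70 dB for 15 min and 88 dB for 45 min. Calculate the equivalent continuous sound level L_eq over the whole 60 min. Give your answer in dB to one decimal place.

The energy average is taken in the linear domain: L_eq = 10·log₁₀[(Σ tᵢ·10^(Lᵢ/10))/T], T = 60 min.
Σ tᵢ·10^(Lᵢ/10) = 15·10^(70/10) + 45·10^(88/10) = 2.854e+10.
L_eq = 10·log₁₀(2.854e+10/60) = 86.77 dB.

86.8 dB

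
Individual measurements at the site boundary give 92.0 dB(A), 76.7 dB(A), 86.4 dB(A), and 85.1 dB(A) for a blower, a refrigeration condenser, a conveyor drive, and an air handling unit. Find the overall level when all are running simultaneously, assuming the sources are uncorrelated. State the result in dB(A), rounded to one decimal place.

For uncorrelated sources the intensities add, so convert each level to linear form, sum, and take 10·log₁₀ of the total.
Σ 10^(L/10) = 10^(92.0/10) + 10^(76.7/10) + 10^(86.4/10) + 10^(85.1/10) = 2.392e+09.
L_total = 10·log₁₀(2.392e+09) = 93.79 dB(A).

93.8 dB(A)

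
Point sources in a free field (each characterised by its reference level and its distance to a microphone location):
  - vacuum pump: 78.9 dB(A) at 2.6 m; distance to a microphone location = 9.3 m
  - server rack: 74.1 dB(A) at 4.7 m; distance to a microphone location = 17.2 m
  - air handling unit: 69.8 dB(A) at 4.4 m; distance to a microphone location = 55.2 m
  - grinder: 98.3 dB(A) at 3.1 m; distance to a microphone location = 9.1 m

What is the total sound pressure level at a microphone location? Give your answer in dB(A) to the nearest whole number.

Propagate each source to the receiver with L = L_ref − 20·log₁₀(r/r_ref), then add intensities.
vacuum pump: 78.9 − 20·log₁₀(9.3/2.6) = 78.9 − 11.07 = 67.83 dB(A).
server rack: 74.1 − 20·log₁₀(17.2/4.7) = 74.1 − 11.27 = 62.83 dB(A).
air handling unit: 69.8 − 20·log₁₀(55.2/4.4) = 69.8 − 21.97 = 47.83 dB(A).
grinder: 98.3 − 20·log₁₀(9.1/3.1) = 98.3 − 9.35 = 88.95 dB(A).
Σ 10^(L/10) = 7.926e+08 → L_total = 10·log₁₀(7.926e+08) = 88.99 dB(A).

89 dB(A)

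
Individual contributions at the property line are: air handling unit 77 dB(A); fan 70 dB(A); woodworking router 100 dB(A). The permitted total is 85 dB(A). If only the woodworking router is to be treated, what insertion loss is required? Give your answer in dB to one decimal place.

Everything except the woodworking router sums to 10^(77/10) + 10^(70/10) = 6.012e+07 in linear terms, 77.79 dB(A).
The limit corresponds to 10^(85/10) = 3.162e+08; subtracting the fixed part leaves 2.561e+08 for the woodworking router, i.e. 84.08 dB(A).
So the woodworking router must be reduced from 100 to 84.08 dB(A): IL = 15.92 dB.

15.9 dB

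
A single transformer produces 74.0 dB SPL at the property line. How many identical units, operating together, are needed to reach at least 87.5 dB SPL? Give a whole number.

23

N identical sources give L₁ + 10·log₁₀ N, so require 10·log₁₀ N ≥ 87.5 − 74.0 = 13.5 dB.
N ≥ 10^(13.5/10) = 22.387, so N = 23.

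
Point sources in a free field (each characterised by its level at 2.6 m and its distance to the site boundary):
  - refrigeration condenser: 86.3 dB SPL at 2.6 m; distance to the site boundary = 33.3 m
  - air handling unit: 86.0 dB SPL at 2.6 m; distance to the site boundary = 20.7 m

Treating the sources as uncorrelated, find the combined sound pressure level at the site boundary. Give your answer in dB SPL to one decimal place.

Propagate each source to the receiver with L = L_ref − 20·log₁₀(r/r_ref), then add intensities.
refrigeration condenser: 86.3 − 20·log₁₀(33.3/2.6) = 86.3 − 22.15 = 64.15 dB SPL.
air handling unit: 86.0 − 20·log₁₀(20.7/2.6) = 86.0 − 18.02 = 67.98 dB SPL.
Σ 10^(L/10) = 8.881e+06 → L_total = 10·log₁₀(8.881e+06) = 69.48 dB SPL.

69.5 dB SPL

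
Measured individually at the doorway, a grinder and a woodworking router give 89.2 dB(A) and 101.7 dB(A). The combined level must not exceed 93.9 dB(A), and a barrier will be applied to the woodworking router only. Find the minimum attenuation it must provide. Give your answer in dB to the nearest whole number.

The untreated sources together contribute 10^(89.2/10) = 8.318e+08, i.e. 89.20 dB(A).
To meet 93.9 dB(A) overall, the treated woodworking router may contribute at most 10^(93.9/10) − 8.318e+08 = 1.623e+09, i.e. 92.10 dB(A).
So the woodworking router must be reduced from 101.7 to 92.10 dB(A): IL = 9.60 dB.

10 dB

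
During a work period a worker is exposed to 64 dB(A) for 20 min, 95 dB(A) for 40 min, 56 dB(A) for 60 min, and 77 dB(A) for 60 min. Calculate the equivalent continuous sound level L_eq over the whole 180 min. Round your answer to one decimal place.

L_eq = 10·log₁₀[(1/T)·Σ tᵢ·10^(Lᵢ/10)] with T = 180 min.
Σ tᵢ·10^(Lᵢ/10) = 20·10^(64/10) + 40·10^(95/10) + 60·10^(56/10) + 60·10^(77/10) = 1.296e+11.
L_eq = 10·log₁₀(1.296e+11/180) = 88.57 dB(A).

88.6 dB(A)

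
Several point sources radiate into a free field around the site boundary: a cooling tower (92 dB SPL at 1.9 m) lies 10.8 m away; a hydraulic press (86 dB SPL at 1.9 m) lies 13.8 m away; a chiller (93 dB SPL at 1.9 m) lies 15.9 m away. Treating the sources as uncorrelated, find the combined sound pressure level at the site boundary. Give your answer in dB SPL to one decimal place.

Propagate each source to the receiver with L = L_ref − 20·log₁₀(r/r_ref), then add intensities.
cooling tower: 92 − 20·log₁₀(10.8/1.9) = 92 − 15.09 = 76.91 dB SPL.
hydraulic press: 86 − 20·log₁₀(13.8/1.9) = 86 − 17.22 = 68.78 dB SPL.
chiller: 93 − 20·log₁₀(15.9/1.9) = 93 − 18.45 = 74.55 dB SPL.
Σ 10^(L/10) = 8.509e+07 → L_total = 10·log₁₀(8.509e+07) = 79.30 dB SPL.

79.3 dB SPL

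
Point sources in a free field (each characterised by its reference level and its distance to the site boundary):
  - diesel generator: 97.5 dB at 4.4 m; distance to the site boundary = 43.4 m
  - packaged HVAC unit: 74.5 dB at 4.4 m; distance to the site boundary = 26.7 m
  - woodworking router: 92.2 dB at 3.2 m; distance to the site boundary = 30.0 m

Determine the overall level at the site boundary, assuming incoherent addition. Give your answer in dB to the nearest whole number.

Apply inverse-square spreading to bring every level to the receiver, then sum 10^(L/10).
diesel generator: 97.5 − 20·log₁₀(43.4/4.4) = 97.5 − 19.88 = 77.62 dB.
packaged HVAC unit: 74.5 − 20·log₁₀(26.7/4.4) = 74.5 − 15.66 = 58.84 dB.
woodworking router: 92.2 − 20·log₁₀(30.0/3.2) = 92.2 − 19.44 = 72.76 dB.
Σ 10^(L/10) = 7.745e+07 → L_total = 10·log₁₀(7.745e+07) = 78.89 dB.

79 dB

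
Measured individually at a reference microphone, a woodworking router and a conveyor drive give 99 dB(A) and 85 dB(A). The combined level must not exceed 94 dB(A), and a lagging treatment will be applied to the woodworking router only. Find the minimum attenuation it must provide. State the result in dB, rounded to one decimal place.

5.6 dB

The untreated sources together contribute 10^(85/10) = 3.162e+08, i.e. 85.00 dB(A).
The limit corresponds to 10^(94/10) = 2.512e+09; subtracting the fixed part leaves 2.196e+09 for the woodworking router, i.e. 93.42 dB(A).
Required insertion loss = 99 − 93.42 = 5.58 dB.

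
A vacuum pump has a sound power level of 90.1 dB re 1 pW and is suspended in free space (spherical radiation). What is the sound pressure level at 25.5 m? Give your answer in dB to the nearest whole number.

The power spreads over a sphere of area 4π·r², so L_p = L_w − 10·log₁₀(4π·r²).
4π·r² = 8171 m², 10·log₁₀ of that is 39.123 dB.
L_p = 90.1 − 39.123 = 50.98 dB.

51 dB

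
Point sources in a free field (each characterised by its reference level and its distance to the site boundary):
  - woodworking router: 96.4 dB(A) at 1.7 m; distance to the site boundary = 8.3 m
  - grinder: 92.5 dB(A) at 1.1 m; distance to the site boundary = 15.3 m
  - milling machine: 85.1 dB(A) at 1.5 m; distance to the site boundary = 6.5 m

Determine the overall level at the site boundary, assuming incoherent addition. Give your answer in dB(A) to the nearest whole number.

83 dB(A)

Propagate each source to the receiver with L = L_ref − 20·log₁₀(r/r_ref), then add intensities.
woodworking router: 96.4 − 20·log₁₀(8.3/1.7) = 96.4 − 13.77 = 82.63 dB(A).
grinder: 92.5 − 20·log₁₀(15.3/1.1) = 92.5 − 22.87 = 69.63 dB(A).
milling machine: 85.1 − 20·log₁₀(6.5/1.5) = 85.1 − 12.74 = 72.36 dB(A).
Σ 10^(L/10) = 2.095e+08 → L_total = 10·log₁₀(2.095e+08) = 83.21 dB(A).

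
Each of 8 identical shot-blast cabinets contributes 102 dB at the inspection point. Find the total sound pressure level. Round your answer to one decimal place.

111.0 dB

With 8 equal, uncorrelated contributions the intensity is 8× that of one unit, giving a rise of 10·log₁₀ 8.
L_total = 102 + 10·log₁₀(8) = 102 + 9.031 = 111.03 dB.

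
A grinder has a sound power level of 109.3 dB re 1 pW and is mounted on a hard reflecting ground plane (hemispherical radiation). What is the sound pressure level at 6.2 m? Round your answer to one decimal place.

Free-field hemispherical radiation: L_p = L_w − 10·log₁₀(2π·r²), r = 6.2 m.
2π·r² = 241.5 m², 10·log₁₀ of that is 23.830 dB.
L_p = 109.3 − 23.830 = 85.47 dB.

85.5 dB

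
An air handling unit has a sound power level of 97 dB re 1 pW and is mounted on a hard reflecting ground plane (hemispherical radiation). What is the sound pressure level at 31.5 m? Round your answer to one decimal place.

59.1 dB

Free-field hemispherical radiation: L_p = L_w − 10·log₁₀(2π·r²), r = 31.5 m.
2π·r² = 6234 m², 10·log₁₀ of that is 37.948 dB.
L_p = 97 − 37.948 = 59.05 dB.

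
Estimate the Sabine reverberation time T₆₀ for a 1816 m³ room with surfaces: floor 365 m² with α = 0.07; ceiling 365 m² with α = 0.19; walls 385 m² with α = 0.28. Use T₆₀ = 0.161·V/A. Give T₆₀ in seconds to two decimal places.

Summing Sᵢαᵢ: 365·0.07 + 365·0.19 + 385·0.28 = 202.70 m².
T₆₀ = 0.161 × 1816 / 202.70 = 1.442 s.

1.44 s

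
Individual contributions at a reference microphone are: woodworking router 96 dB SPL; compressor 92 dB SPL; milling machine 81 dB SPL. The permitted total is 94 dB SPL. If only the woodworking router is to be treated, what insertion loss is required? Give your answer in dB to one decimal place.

Fixed contribution from the other sources: Σ 10^(L/10) = 10^(92/10) + 10^(81/10) = 1.711e+09 (92.33 dB SPL).
To meet 94 dB SPL overall, the treated woodworking router may contribute at most 10^(94/10) − 1.711e+09 = 8.011e+08, i.e. 89.04 dB SPL.
Required insertion loss = 96 − 89.04 = 6.96 dB.

7.0 dB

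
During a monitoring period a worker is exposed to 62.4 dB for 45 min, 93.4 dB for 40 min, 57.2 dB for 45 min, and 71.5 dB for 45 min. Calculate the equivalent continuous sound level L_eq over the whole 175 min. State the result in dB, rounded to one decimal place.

The energy average is taken in the linear domain: L_eq = 10·log₁₀[(Σ tᵢ·10^(Lᵢ/10))/T], T = 175 min.
Σ tᵢ·10^(Lᵢ/10) = 45·10^(62.4/10) + 40·10^(93.4/10) + 45·10^(57.2/10) + 45·10^(71.5/10) = 8.825e+10.
L_eq = 10·log₁₀(8.825e+10/175) = 87.03 dB.

87.0 dB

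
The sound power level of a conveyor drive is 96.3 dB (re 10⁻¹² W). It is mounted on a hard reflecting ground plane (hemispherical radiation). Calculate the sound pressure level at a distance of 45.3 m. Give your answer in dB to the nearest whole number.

L_p = L_w − 10·log₁₀(2π·r²) with r = 45.3 m.
2π·r² = 1.289e+04 m², 10·log₁₀ of that is 41.104 dB.
L_p = 96.3 − 41.104 = 55.20 dB.

55 dB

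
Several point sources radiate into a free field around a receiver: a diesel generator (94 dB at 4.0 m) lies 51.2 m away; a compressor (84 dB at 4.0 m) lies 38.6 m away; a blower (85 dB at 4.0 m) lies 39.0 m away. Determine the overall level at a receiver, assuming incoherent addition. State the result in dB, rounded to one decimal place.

First find each source's level at the receiver (point-source: −20·log₁₀(r/r_ref)), then combine on an intensity basis.
diesel generator: 94 − 20·log₁₀(51.2/4.0) = 94 − 22.14 = 71.86 dB.
compressor: 84 − 20·log₁₀(38.6/4.0) = 84 − 19.69 = 64.31 dB.
blower: 85 − 20·log₁₀(39.0/4.0) = 85 − 19.78 = 65.22 dB.
Σ 10^(L/10) = 2.136e+07 → L_total = 10·log₁₀(2.136e+07) = 73.30 dB.

73.3 dB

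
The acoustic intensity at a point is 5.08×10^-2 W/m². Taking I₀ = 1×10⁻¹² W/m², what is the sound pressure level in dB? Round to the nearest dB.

Dividing by I₀ shifts the exponent by 12: I/I₀ = 5.08×10^10.
L = 10·(0.7059 + 10) = 107.06 dB.

107 dB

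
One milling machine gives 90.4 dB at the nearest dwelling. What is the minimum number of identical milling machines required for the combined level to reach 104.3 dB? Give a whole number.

Need L₁ + 10·log₁₀ N ≥ 104.3, i.e. log₁₀ N ≥ 1.39.
N ≥ 10^(13.9/10) = 24.547, so N = 25.

25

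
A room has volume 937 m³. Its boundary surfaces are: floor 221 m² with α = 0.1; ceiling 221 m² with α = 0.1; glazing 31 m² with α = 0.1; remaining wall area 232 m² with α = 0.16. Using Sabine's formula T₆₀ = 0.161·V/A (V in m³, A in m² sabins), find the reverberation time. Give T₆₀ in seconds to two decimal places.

1.79 s

Summing Sᵢαᵢ: 221·0.1 + 221·0.1 + 31·0.1 + 232·0.16 = 84.42 m².
T₆₀ = 0.161·V/A = 0.161·937/84.42 = 1.787 s.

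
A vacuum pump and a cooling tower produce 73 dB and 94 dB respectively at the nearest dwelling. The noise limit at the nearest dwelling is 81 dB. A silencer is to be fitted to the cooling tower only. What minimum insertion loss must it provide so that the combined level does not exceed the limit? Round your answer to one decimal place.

Everything except the cooling tower sums to 10^(73/10) = 1.995e+07 in linear terms, 73.00 dB.
To meet 81 dB overall, the treated cooling tower may contribute at most 10^(81/10) − 1.995e+07 = 1.059e+08, i.e. 80.25 dB.
Required insertion loss = 94 − 80.25 = 13.75 dB.

13.7 dB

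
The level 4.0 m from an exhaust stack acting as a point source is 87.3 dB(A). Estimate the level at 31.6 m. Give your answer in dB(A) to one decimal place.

Spherical spreading from a point source gives a 20·log₁₀(r₂/r₁) drop.
L₂ = 87.3 − 20·log₁₀(31.6/4.0) = 87.3 − 17.953 = 69.35 dB(A).

69.3 dB(A)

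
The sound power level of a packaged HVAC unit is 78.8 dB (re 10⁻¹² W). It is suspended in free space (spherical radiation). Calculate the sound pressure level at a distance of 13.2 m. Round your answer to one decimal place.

45.4 dB

The power spreads over a sphere of area 4π·r², so L_p = L_w − 10·log₁₀(4π·r²).
4π·r² = 2190 m², 10·log₁₀ of that is 33.404 dB.
L_p = 78.8 − 33.404 = 45.40 dB.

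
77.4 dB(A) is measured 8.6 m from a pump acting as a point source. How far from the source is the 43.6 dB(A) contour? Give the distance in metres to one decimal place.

For a point source L₁ − L₂ = 20·log₁₀(r₂/r₁), so r₂ = r₁·10^((L₁−L₂)/20).
r₂ = 8.6·10^((77.4−43.6)/20) = 8.6·10^(33.8/20) = 421.21 m.

421.2 m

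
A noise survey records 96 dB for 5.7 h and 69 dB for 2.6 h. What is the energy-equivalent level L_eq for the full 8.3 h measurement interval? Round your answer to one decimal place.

The energy average is taken in the linear domain: L_eq = 10·log₁₀[(Σ tᵢ·10^(Lᵢ/10))/T], T = 8.3 h.
Σ tᵢ·10^(Lᵢ/10) = 5.7·10^(96/10) + 2.6·10^(69/10) = 2.271e+10.
L_eq = 10·log₁₀(2.271e+10/8.3) = 94.37 dB.

94.4 dB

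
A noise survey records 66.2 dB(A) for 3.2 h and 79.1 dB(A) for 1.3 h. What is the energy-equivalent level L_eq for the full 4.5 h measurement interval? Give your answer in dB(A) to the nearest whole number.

Weight each interval's intensity by its duration and average over T = 4.5 h:
Σ tᵢ·10^(Lᵢ/10) = 3.2·10^(66.2/10) + 1.3·10^(79.1/10) = 1.190e+08.
L_eq = 10·log₁₀(1.190e+08/4.5) = 74.22 dB(A).

74 dB(A)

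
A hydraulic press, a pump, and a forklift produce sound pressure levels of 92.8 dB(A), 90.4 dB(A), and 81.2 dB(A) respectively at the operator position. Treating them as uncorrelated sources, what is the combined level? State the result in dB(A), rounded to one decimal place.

95.0 dB(A)

For uncorrelated sources the intensities add, so convert each level to linear form, sum, and take 10·log₁₀ of the total.
Σ 10^(L/10) = 10^(92.8/10) + 10^(90.4/10) + 10^(81.2/10) = 3.134e+09.
L_total = 10·log₁₀(3.134e+09) = 94.96 dB(A).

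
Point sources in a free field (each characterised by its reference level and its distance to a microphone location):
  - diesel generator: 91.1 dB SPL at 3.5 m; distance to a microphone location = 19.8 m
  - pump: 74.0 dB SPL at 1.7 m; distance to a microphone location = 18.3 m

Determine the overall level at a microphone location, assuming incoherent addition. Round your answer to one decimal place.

76.1 dB SPL

Propagate each source to the receiver with L = L_ref − 20·log₁₀(r/r_ref), then add intensities.
diesel generator: 91.1 − 20·log₁₀(19.8/3.5) = 91.1 − 15.05 = 76.05 dB SPL.
pump: 74.0 − 20·log₁₀(18.3/1.7) = 74.0 − 20.64 = 53.36 dB SPL.
Σ 10^(L/10) = 4.047e+07 → L_total = 10·log₁₀(4.047e+07) = 76.07 dB SPL.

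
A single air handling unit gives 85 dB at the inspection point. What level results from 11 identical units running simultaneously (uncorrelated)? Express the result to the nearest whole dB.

95 dB

With 11 equal, uncorrelated contributions the intensity is 11× that of one unit, giving a rise of 10·log₁₀ 11.
L_total = 85 + 10·log₁₀(11) = 85 + 10.414 = 95.41 dB.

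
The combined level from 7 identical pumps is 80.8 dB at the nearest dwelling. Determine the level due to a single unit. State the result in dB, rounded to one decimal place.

Dividing the total intensity by 7 lowers the level by 10·log₁₀ 7 = 8.451 dB: L₁ = 80.8 − 8.451.

72.3 dB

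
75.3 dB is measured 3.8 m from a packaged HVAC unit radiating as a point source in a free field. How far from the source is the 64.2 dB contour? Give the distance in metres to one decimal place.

13.6 m

The 11.1 dB drop corresponds to a distance ratio of 10^(11.1/20) for a point source.
r₂ = 3.8·10^((75.3−64.2)/20) = 3.8·10^(11.1/20) = 13.64 m.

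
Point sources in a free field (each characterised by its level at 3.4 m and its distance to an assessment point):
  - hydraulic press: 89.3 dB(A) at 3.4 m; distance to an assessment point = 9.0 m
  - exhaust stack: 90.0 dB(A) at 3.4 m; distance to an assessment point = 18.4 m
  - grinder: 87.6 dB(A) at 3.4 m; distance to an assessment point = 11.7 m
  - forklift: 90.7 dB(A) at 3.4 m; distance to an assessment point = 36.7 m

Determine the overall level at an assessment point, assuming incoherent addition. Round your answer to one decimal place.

83.3 dB(A)

First find each source's level at the receiver (point-source: −20·log₁₀(r/r_ref)), then combine on an intensity basis.
hydraulic press: 89.3 − 20·log₁₀(9.0/3.4) = 89.3 − 8.46 = 80.84 dB(A).
exhaust stack: 90.0 − 20·log₁₀(18.4/3.4) = 90.0 − 14.67 = 75.33 dB(A).
grinder: 87.6 − 20·log₁₀(11.7/3.4) = 87.6 − 10.73 = 76.87 dB(A).
forklift: 90.7 − 20·log₁₀(36.7/3.4) = 90.7 − 20.66 = 70.04 dB(A).
Σ 10^(L/10) = 2.143e+08 → L_total = 10·log₁₀(2.143e+08) = 83.31 dB(A).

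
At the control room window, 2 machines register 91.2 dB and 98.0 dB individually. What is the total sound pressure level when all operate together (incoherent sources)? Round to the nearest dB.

Incoherent sources combine by intensity addition: L_total = 10·log₁₀(Σ 10^(L_i/10)).
Σ 10^(L/10) = 10^(91.2/10) + 10^(98.0/10) = 7.628e+09.
L_total = 10·log₁₀(7.628e+09) = 98.82 dB.

99 dB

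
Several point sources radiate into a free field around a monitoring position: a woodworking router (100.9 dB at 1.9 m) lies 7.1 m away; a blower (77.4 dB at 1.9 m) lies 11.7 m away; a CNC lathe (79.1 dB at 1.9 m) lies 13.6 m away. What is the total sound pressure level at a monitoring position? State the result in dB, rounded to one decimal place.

89.5 dB

Propagate each source to the receiver with L = L_ref − 20·log₁₀(r/r_ref), then add intensities.
woodworking router: 100.9 − 20·log₁₀(7.1/1.9) = 100.9 − 11.45 = 89.45 dB.
blower: 77.4 − 20·log₁₀(11.7/1.9) = 77.4 − 15.79 = 61.61 dB.
CNC lathe: 79.1 − 20·log₁₀(13.6/1.9) = 79.1 − 17.10 = 62.00 dB.
Σ 10^(L/10) = 8.841e+08 → L_total = 10·log₁₀(8.841e+08) = 89.46 dB.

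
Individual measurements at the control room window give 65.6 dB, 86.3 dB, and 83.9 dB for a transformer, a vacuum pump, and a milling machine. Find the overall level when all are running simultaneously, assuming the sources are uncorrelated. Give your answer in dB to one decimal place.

Incoherent sources combine by intensity addition: L_total = 10·log₁₀(Σ 10^(L_i/10)).
Σ 10^(L/10) = 10^(65.6/10) + 10^(86.3/10) + 10^(83.9/10) = 6.757e+08.
L_total = 10·log₁₀(6.757e+08) = 88.30 dB.

88.3 dB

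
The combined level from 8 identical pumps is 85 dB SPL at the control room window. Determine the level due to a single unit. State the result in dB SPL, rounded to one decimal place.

76.0 dB SPL

For N identical incoherent sources L_total = L₁ + 10·log₁₀ N, so L₁ = 85 − 10·log₁₀(8) = 85 − 9.031.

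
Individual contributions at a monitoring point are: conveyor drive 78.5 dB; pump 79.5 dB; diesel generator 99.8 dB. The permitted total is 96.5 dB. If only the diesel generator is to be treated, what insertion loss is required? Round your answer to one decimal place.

3.5 dB

The untreated sources together contribute 10^(78.5/10) + 10^(79.5/10) = 1.599e+08, i.e. 82.04 dB.
The limit corresponds to 10^(96.5/10) = 4.467e+09; subtracting the fixed part leaves 4.307e+09 for the diesel generator, i.e. 96.34 dB.
So the diesel generator must be reduced from 99.8 to 96.34 dB: IL = 3.46 dB.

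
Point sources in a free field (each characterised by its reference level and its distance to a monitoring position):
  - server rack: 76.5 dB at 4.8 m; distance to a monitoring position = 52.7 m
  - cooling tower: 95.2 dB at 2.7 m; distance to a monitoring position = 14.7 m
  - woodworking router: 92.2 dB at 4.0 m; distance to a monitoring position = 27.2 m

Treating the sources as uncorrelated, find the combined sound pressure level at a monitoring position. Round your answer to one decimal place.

Apply inverse-square spreading to bring every level to the receiver, then sum 10^(L/10).
server rack: 76.5 − 20·log₁₀(52.7/4.8) = 76.5 − 20.81 = 55.69 dB.
cooling tower: 95.2 − 20·log₁₀(14.7/2.7) = 95.2 − 14.72 = 80.48 dB.
woodworking router: 92.2 − 20·log₁₀(27.2/4.0) = 92.2 − 16.65 = 75.55 dB.
Σ 10^(L/10) = 1.480e+08 → L_total = 10·log₁₀(1.480e+08) = 81.70 dB.

81.7 dB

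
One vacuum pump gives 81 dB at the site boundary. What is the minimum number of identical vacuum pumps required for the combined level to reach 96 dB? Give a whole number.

32

The shortfall is 96 − 81 = 15.0 dB, and N units add 10·log₁₀ N, so need 10·log₁₀ N ≥ 15.0.
N ≥ 10^(15.0/10) = 31.623, so N = 32.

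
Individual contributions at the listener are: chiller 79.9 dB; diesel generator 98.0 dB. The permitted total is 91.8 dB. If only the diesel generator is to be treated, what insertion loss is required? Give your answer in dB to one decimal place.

6.5 dB

The untreated sources together contribute 10^(79.9/10) = 9.772e+07, i.e. 79.90 dB.
The limit corresponds to 10^(91.8/10) = 1.514e+09; subtracting the fixed part leaves 1.416e+09 for the diesel generator, i.e. 91.51 dB.
So the diesel generator must be reduced from 98.0 to 91.51 dB: IL = 6.49 dB.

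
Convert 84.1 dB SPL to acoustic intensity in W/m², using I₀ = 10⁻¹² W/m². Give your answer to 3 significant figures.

0.000257 W/m²

I/I₀ = 10^(84.1/10) = 2.57e+08, so I = 2.57e+08 × 10⁻¹² W/m².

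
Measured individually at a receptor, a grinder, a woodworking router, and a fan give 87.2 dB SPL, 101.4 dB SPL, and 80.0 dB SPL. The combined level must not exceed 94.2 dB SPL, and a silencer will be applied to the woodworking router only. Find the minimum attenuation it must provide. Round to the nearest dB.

Everything except the woodworking router sums to 10^(87.2/10) + 10^(80.0/10) = 6.248e+08 in linear terms, 87.96 dB SPL.
To meet 94.2 dB SPL overall, the treated woodworking router may contribute at most 10^(94.2/10) − 6.248e+08 = 2.005e+09, i.e. 93.02 dB SPL.
Required insertion loss = 101.4 − 93.02 = 8.38 dB.

8 dB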